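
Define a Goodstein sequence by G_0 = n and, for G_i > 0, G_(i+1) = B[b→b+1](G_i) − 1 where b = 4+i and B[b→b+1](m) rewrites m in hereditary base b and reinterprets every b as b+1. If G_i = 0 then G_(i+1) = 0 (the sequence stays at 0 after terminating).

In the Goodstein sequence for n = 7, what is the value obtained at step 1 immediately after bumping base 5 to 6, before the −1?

G_0=7  [base 4] 4 + 3  →[4↦5]→  5 + 3 = 8  −1 ⇒ G_1=7
G_1=7  [base 5] 5 + 2  →[5↦6]→  6 + 2 = 8  −1 ⇒ G_2=7

8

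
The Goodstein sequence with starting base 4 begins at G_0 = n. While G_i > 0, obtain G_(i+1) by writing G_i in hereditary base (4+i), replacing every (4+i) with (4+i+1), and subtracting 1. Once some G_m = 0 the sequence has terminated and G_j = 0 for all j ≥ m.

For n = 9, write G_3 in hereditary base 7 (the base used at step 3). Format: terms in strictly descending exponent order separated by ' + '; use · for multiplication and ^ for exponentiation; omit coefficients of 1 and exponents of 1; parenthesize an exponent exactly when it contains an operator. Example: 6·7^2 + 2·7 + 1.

base 4: 9 = 2·4 + 1; at 5: 2·5 + 1 = 11; next = 10
base 5: 10 = 2·5; at 6: 2·6 = 12; next = 11
base 6: 11 = 6 + 5; at 7: 7 + 5 = 12; next = 11

7 + 4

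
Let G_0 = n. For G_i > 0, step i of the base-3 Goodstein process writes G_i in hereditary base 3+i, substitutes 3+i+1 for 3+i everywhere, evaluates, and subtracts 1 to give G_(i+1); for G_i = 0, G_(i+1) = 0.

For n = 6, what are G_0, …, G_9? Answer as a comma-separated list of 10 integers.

6, 7, 7, 7, 7, 7, 6, 5, 4, 3

G_0 = 6. HB_3(6) = 2·3. Bump = 8. G_1 = 7.
G_1 = 7. HB_4(7) = 4 + 3. Bump = 8. G_2 = 7.
G_2 = 7. HB_5(7) = 5 + 2. Bump = 8. G_3 = 7.
G_3 = 7. HB_6(7) = 6 + 1. Bump = 8. G_4 = 7.
G_4 = 7. HB_7(7) = 7. Bump = 8. G_5 = 7.
G_5 = 7. HB_8(7) = 7. Bump = 7. G_6 = 6.
G_6 = 6. HB_9(6) = 6. Bump = 6. G_7 = 5.
G_7 = 5. HB_10(5) = 5. Bump = 5. G_8 = 4.
G_8 = 4. HB_11(4) = 4. Bump = 4. G_9 = 3.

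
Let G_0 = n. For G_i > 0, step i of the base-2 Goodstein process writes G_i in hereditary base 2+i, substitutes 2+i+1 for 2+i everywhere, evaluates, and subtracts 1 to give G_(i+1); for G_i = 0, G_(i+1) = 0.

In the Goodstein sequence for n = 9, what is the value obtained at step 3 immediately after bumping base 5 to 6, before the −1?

G_0 = 9. HB_2(9) = 2^(2 + 1) + 1. Bump = 82. G_1 = 81.
G_1 = 81. HB_3(81) = 3^(3 + 1). Bump = 1024. G_2 = 1023.
G_2 = 1023. HB_4(1023) = 3·4^4 + 3·4^3 + 3·4^2 + 3·4 + 3. Bump = 9843. G_3 = 9842.
G_3 = 9842. HB_5(9842) = 3·5^5 + 3·5^3 + 3·5^2 + 3·5 + 2. Bump = 140744. G_4 = 140743.

140744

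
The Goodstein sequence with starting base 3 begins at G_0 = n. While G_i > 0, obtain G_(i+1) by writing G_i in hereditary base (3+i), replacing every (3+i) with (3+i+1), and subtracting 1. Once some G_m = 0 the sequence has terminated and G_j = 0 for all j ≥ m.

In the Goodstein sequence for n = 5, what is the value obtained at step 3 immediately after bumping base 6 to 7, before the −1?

5

[0] 5 ≡ 3 + 2 (base 3). Lift 4: 6. −1: 5.
[1] 5 ≡ 4 + 1 (base 4). Lift 5: 6. −1: 5.
[2] 5 ≡ 5 (base 5). Lift 6: 6. −1: 5.
[3] 5 ≡ 5 (base 6). Lift 7: 5. −1: 4.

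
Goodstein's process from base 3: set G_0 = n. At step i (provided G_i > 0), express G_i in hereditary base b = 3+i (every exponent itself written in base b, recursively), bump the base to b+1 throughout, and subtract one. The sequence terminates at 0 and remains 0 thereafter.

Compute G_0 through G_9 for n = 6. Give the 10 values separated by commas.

6, 7, 7, 7, 7, 7, 6, 5, 4, 3

6 —HB3→ 2·3 —bump→ 2·4 = 8 —(−1)→ 7
7 —HB4→ 4 + 3 —bump→ 5 + 3 = 8 —(−1)→ 7
7 —HB5→ 5 + 2 —bump→ 6 + 2 = 8 —(−1)→ 7
7 —HB6→ 6 + 1 —bump→ 7 + 1 = 8 —(−1)→ 7
7 —HB7→ 7 —bump→ 8 = 8 —(−1)→ 7
7 —HB8→ 7 —bump→ 7 = 7 —(−1)→ 6
6 —HB9→ 6 —bump→ 6 = 6 —(−1)→ 5
5 —HB10→ 5 —bump→ 5 = 5 —(−1)→ 4
4 —HB11→ 4 —bump→ 4 = 4 —(−1)→ 3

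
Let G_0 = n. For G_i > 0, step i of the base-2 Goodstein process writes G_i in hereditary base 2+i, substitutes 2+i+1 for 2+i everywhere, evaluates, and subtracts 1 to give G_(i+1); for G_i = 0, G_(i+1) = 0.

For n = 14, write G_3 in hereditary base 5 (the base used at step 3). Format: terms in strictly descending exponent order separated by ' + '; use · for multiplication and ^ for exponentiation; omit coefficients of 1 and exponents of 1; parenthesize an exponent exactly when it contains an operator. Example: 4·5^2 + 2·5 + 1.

5^(5 + 1) + 5^5

i=0: 14 = 2^(2 + 1) + 2^2 + 2 (b=2); 2→3: 3^(3 + 1) + 3^3 + 3 = 111; 111−1 = 110
i=1: 110 = 3^(3 + 1) + 3^3 + 2 (b=3); 3→4: 4^(4 + 1) + 4^4 + 2 = 1282; 1282−1 = 1281
i=2: 1281 = 4^(4 + 1) + 4^4 + 1 (b=4); 4→5: 5^(5 + 1) + 5^5 + 1 = 18751; 18751−1 = 18750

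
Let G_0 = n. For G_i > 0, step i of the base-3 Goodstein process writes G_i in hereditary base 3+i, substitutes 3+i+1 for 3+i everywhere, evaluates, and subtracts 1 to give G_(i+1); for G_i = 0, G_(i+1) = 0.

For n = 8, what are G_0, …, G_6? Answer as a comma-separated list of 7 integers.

8, 9, 10, 11, 11, 11, 11

[0] 8 ≡ 2·3 + 2 (base 3). Lift 4: 10. −1: 9.
[1] 9 ≡ 2·4 + 1 (base 4). Lift 5: 11. −1: 10.
[2] 10 ≡ 2·5 (base 5). Lift 6: 12. −1: 11.
[3] 11 ≡ 6 + 5 (base 6). Lift 7: 12. −1: 11.
[4] 11 ≡ 7 + 4 (base 7). Lift 8: 12. −1: 11.
[5] 11 ≡ 8 + 3 (base 8). Lift 9: 12. −1: 11.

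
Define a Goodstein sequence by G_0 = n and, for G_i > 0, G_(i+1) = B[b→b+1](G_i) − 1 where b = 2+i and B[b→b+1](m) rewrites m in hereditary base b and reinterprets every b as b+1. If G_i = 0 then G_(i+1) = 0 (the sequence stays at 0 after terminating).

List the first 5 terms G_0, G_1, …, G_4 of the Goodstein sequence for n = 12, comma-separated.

step 0: 12 = 2^(2 + 1) + 2^2; sub 3 for 2: 3^(3 + 1) + 3^3; = 108; G_1 = 108−1 = 107
step 1: 107 = 3^(3 + 1) + 2·3^2 + 2·3 + 2; sub 4 for 3: 4^(4 + 1) + 2·4^2 + 2·4 + 2; = 1066; G_2 = 1066−1 = 1065
step 2: 1065 = 4^(4 + 1) + 2·4^2 + 2·4 + 1; sub 5 for 4: 5^(5 + 1) + 2·5^2 + 2·5 + 1; = 15686; G_3 = 15686−1 = 15685
step 3: 15685 = 5^(5 + 1) + 2·5^2 + 2·5; sub 6 for 5: 6^(6 + 1) + 2·6^2 + 2·6; = 280020; G_4 = 280020−1 = 280019

12, 107, 1065, 15685, 280019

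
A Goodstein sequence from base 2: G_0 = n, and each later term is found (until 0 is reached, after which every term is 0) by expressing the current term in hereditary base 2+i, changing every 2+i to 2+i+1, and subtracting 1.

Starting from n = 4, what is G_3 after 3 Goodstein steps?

60

[0] 4 ≡ 2^2 (base 2). Lift 3: 27. −1: 26.
[1] 26 ≡ 2·3^2 + 2·3 + 2 (base 3). Lift 4: 42. −1: 41.
[2] 41 ≡ 2·4^2 + 2·4 + 1 (base 4). Lift 5: 61. −1: 60.
[3] 60 ≡ 2·5^2 + 2·5 (base 5). Lift 6: 84. −1: 83.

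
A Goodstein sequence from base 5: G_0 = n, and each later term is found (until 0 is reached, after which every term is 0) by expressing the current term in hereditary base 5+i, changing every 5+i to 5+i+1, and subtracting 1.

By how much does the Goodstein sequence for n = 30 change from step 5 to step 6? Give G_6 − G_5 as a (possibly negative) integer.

(0) 30|_5 = 5^2 + 5 ↦ 6^2 + 6|_6 = 42 ⇒ 41
(1) 41|_6 = 6^2 + 5 ↦ 7^2 + 5|_7 = 54 ⇒ 53
(2) 53|_7 = 7^2 + 4 ↦ 8^2 + 4|_8 = 68 ⇒ 67
(3) 67|_8 = 8^2 + 3 ↦ 9^2 + 3|_9 = 84 ⇒ 83
(4) 83|_9 = 9^2 + 2 ↦ 10^2 + 2|_10 = 102 ⇒ 101
(5) 101|_10 = 10^2 + 1 ↦ 11^2 + 1|_11 = 122 ⇒ 121

20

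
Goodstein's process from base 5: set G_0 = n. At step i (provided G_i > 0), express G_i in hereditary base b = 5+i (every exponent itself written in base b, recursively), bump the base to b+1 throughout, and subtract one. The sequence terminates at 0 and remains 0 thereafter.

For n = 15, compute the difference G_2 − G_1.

base 5: 15 = 3·5; at 6: 3·6 = 18; next = 17
base 6: 17 = 2·6 + 5; at 7: 2·7 + 5 = 19; next = 18

1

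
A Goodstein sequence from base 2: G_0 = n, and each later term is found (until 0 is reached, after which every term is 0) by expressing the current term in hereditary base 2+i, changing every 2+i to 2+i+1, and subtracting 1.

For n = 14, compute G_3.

18750

[0] 14 ≡ 2^(2 + 1) + 2^2 + 2 (base 2). Lift 3: 111. −1: 110.
[1] 110 ≡ 3^(3 + 1) + 3^3 + 2 (base 3). Lift 4: 1282. −1: 1281.
[2] 1281 ≡ 4^(4 + 1) + 4^4 + 1 (base 4). Lift 5: 18751. −1: 18750.
[3] 18750 ≡ 5^(5 + 1) + 5^5 (base 5). Lift 6: 326592. −1: 326591.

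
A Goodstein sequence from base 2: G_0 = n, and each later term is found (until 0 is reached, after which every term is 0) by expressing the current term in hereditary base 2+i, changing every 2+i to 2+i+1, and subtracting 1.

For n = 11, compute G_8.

[0] 11 ≡ 2^(2 + 1) + 2 + 1 (base 2). Lift 3: 85. −1: 84.
[1] 84 ≡ 3^(3 + 1) + 3 (base 3). Lift 4: 1028. −1: 1027.
[2] 1027 ≡ 4^(4 + 1) + 3 (base 4). Lift 5: 15628. −1: 15627.
[3] 15627 ≡ 5^(5 + 1) + 2 (base 5). Lift 6: 279938. −1: 279937.
[4] 279937 ≡ 6^(6 + 1) + 1 (base 6). Lift 7: 5764802. −1: 5764801.
[5] 5764801 ≡ 7^(7 + 1) (base 7). Lift 8: 134217728. −1: 134217727.
[6] 134217727 ≡ 7·8^8 + 7·8^7 + 7·8^6 + 7·8^5 + 7·8^4 + 7·8^3 + 7·8^2 + 7·8 + 7 (base 8). Lift 9: 2749609303. −1: 2749609302.
[7] 2749609302 ≡ 7·9^9 + 7·9^7 + 7·9^6 + 7·9^5 + 7·9^4 + 7·9^3 + 7·9^2 + 7·9 + 6 (base 9). Lift 10: 70077777776. −1: 70077777775.

70077777775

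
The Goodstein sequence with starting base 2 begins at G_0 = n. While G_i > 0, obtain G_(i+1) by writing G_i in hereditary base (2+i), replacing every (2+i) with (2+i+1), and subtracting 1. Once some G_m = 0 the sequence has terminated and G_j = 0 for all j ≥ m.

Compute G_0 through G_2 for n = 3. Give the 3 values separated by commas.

3, 3, 3

G_0 = 3. HB_2(3) = 2 + 1. Bump = 4. G_1 = 3.
G_1 = 3. HB_3(3) = 3. Bump = 4. G_2 = 3.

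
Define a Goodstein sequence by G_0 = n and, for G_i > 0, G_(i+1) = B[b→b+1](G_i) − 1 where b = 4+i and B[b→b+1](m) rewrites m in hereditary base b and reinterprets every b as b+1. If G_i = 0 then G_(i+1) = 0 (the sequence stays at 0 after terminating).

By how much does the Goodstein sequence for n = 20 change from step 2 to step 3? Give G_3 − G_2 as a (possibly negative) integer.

12

20 —HB4→ 4^2 + 4 —bump→ 5^2 + 5 = 30 —(−1)→ 29
29 —HB5→ 5^2 + 4 —bump→ 6^2 + 4 = 40 —(−1)→ 39
39 —HB6→ 6^2 + 3 —bump→ 7^2 + 3 = 52 —(−1)→ 51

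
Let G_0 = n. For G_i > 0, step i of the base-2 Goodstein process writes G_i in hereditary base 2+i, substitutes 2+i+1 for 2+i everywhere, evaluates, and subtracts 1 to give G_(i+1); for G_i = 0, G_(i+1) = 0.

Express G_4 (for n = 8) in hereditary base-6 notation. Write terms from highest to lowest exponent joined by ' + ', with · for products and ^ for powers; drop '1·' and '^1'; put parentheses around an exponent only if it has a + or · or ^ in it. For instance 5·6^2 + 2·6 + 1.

2·6^6 + 2·6^2 + 6 + 5

(0) 8|_2 = 2^(2 + 1) ↦ 3^(3 + 1)|_3 = 81 ⇒ 80
(1) 80|_3 = 2·3^3 + 2·3^2 + 2·3 + 2 ↦ 2·4^4 + 2·4^2 + 2·4 + 2|_4 = 554 ⇒ 553
(2) 553|_4 = 2·4^4 + 2·4^2 + 2·4 + 1 ↦ 2·5^5 + 2·5^2 + 2·5 + 1|_5 = 6311 ⇒ 6310
(3) 6310|_5 = 2·5^5 + 2·5^2 + 2·5 ↦ 2·6^6 + 2·6^2 + 2·6|_6 = 93396 ⇒ 93395
(4) 93395|_6 = 2·6^6 + 2·6^2 + 6 + 5 ↦ 2·7^7 + 2·7^2 + 7 + 5|_7 = 1647196 ⇒ 1647195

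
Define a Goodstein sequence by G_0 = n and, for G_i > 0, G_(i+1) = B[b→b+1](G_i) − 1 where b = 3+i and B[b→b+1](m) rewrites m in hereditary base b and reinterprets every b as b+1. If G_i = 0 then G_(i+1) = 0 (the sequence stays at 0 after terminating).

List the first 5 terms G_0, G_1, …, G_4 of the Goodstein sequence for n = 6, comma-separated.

6, 7, 7, 7, 7

[0] 6 ≡ 2·3 (base 3). Lift 4: 8. −1: 7.
[1] 7 ≡ 4 + 3 (base 4). Lift 5: 8. −1: 7.
[2] 7 ≡ 5 + 2 (base 5). Lift 6: 8. −1: 7.
[3] 7 ≡ 6 + 1 (base 6). Lift 7: 8. −1: 7.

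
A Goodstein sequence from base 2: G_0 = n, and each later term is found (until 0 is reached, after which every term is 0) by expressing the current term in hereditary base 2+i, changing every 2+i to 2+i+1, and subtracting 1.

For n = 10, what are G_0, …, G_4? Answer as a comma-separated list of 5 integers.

10, 83, 1025, 15625, 279935

base 2: 10 = 2^(2 + 1) + 2; at 3: 3^(3 + 1) + 3 = 84; next = 83
base 3: 83 = 3^(3 + 1) + 2; at 4: 4^(4 + 1) + 2 = 1026; next = 1025
base 4: 1025 = 4^(4 + 1) + 1; at 5: 5^(5 + 1) + 1 = 15626; next = 15625
base 5: 15625 = 5^(5 + 1); at 6: 6^(6 + 1) = 279936; next = 279935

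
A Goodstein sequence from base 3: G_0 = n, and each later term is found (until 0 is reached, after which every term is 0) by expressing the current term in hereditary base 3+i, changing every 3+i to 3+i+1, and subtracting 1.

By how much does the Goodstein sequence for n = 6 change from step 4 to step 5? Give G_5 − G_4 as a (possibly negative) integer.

0

base 3: 6 = 2·3; at 4: 2·4 = 8; next = 7
base 4: 7 = 4 + 3; at 5: 5 + 3 = 8; next = 7
base 5: 7 = 5 + 2; at 6: 6 + 2 = 8; next = 7
base 6: 7 = 6 + 1; at 7: 7 + 1 = 8; next = 7
base 7: 7 = 7; at 8: 8 = 8; next = 7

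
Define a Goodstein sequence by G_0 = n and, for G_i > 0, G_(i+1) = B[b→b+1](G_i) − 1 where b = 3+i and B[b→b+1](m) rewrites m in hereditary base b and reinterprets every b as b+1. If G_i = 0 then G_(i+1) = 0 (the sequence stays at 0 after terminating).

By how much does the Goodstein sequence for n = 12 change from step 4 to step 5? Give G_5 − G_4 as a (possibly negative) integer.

[0] 12 ≡ 3^2 + 3 (base 3). Lift 4: 20. −1: 19.
[1] 19 ≡ 4^2 + 3 (base 4). Lift 5: 28. −1: 27.
[2] 27 ≡ 5^2 + 2 (base 5). Lift 6: 38. −1: 37.
[3] 37 ≡ 6^2 + 1 (base 6). Lift 7: 50. −1: 49.
[4] 49 ≡ 7^2 (base 7). Lift 8: 64. −1: 63.

14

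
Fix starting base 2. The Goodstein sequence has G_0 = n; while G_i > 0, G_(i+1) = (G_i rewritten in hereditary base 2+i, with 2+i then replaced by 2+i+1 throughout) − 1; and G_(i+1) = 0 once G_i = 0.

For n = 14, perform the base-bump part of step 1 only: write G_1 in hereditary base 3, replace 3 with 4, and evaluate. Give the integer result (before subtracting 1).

(0) 14|_2 = 2^(2 + 1) + 2^2 + 2 ↦ 3^(3 + 1) + 3^3 + 3|_3 = 111 ⇒ 110
(1) 110|_3 = 3^(3 + 1) + 3^3 + 2 ↦ 4^(4 + 1) + 4^4 + 2|_4 = 1282 ⇒ 1281

1282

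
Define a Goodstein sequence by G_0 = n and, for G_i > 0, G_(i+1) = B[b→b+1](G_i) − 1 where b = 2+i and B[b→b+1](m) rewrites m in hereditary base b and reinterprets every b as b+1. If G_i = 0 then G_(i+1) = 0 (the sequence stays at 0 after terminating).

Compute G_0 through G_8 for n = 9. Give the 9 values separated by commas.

9, 81, 1023, 9842, 140743, 2471826, 50333399, 1162263921, 30000003325

i=0: 9 = 2^(2 + 1) + 1 (b=2); 2→3: 3^(3 + 1) + 1 = 82; 82−1 = 81
i=1: 81 = 3^(3 + 1) (b=3); 3→4: 4^(4 + 1) = 1024; 1024−1 = 1023
i=2: 1023 = 3·4^4 + 3·4^3 + 3·4^2 + 3·4 + 3 (b=4); 4→5: 3·5^5 + 3·5^3 + 3·5^2 + 3·5 + 3 = 9843; 9843−1 = 9842
i=3: 9842 = 3·5^5 + 3·5^3 + 3·5^2 + 3·5 + 2 (b=5); 5→6: 3·6^6 + 3·6^3 + 3·6^2 + 3·6 + 2 = 140744; 140744−1 = 140743
i=4: 140743 = 3·6^6 + 3·6^3 + 3·6^2 + 3·6 + 1 (b=6); 6→7: 3·7^7 + 3·7^3 + 3·7^2 + 3·7 + 1 = 2471827; 2471827−1 = 2471826
i=5: 2471826 = 3·7^7 + 3·7^3 + 3·7^2 + 3·7 (b=7); 7→8: 3·8^8 + 3·8^3 + 3·8^2 + 3·8 = 50333400; 50333400−1 = 50333399
i=6: 50333399 = 3·8^8 + 3·8^3 + 3·8^2 + 2·8 + 7 (b=8); 8→9: 3·9^9 + 3·9^3 + 3·9^2 + 2·9 + 7 = 1162263922; 1162263922−1 = 1162263921
i=7: 1162263921 = 3·9^9 + 3·9^3 + 3·9^2 + 2·9 + 6 (b=9); 9→10: 3·10^10 + 3·10^3 + 3·10^2 + 2·10 + 6 = 30000003326; 30000003326−1 = 30000003325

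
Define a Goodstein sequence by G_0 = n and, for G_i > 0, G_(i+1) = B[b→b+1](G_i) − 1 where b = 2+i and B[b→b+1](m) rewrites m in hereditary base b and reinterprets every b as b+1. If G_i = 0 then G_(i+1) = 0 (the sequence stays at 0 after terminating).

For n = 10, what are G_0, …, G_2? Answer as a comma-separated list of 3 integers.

G_0 = 10. HB_2(10) = 2^(2 + 1) + 2. Bump = 84. G_1 = 83.
G_1 = 83. HB_3(83) = 3^(3 + 1) + 2. Bump = 1026. G_2 = 1025.

10, 83, 1025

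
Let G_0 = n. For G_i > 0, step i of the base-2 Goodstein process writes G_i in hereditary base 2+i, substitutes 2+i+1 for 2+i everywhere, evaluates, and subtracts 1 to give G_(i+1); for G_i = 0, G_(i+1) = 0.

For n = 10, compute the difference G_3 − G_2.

14600

G_0 = 10. HB_2(10) = 2^(2 + 1) + 2. Bump = 84. G_1 = 83.
G_1 = 83. HB_3(83) = 3^(3 + 1) + 2. Bump = 1026. G_2 = 1025.
G_2 = 1025. HB_4(1025) = 4^(4 + 1) + 1. Bump = 15626. G_3 = 15625.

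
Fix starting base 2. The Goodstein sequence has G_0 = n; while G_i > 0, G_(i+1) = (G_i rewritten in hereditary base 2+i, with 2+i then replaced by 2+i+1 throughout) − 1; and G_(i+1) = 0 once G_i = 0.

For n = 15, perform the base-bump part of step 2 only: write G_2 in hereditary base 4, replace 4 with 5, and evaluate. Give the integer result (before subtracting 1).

base 2: 15 = 2^(2 + 1) + 2^2 + 2 + 1; at 3: 3^(3 + 1) + 3^3 + 3 + 1 = 112; next = 111
base 3: 111 = 3^(3 + 1) + 3^3 + 3; at 4: 4^(4 + 1) + 4^4 + 4 = 1284; next = 1283
base 4: 1283 = 4^(4 + 1) + 4^4 + 3; at 5: 5^(5 + 1) + 5^5 + 3 = 18753; next = 18752

18753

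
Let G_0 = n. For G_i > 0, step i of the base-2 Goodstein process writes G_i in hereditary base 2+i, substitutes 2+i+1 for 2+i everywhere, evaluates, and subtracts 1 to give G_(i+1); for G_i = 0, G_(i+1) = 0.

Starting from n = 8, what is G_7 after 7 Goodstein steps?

(0) 8|_2 = 2^(2 + 1) ↦ 3^(3 + 1)|_3 = 81 ⇒ 80
(1) 80|_3 = 2·3^3 + 2·3^2 + 2·3 + 2 ↦ 2·4^4 + 2·4^2 + 2·4 + 2|_4 = 554 ⇒ 553
(2) 553|_4 = 2·4^4 + 2·4^2 + 2·4 + 1 ↦ 2·5^5 + 2·5^2 + 2·5 + 1|_5 = 6311 ⇒ 6310
(3) 6310|_5 = 2·5^5 + 2·5^2 + 2·5 ↦ 2·6^6 + 2·6^2 + 2·6|_6 = 93396 ⇒ 93395
(4) 93395|_6 = 2·6^6 + 2·6^2 + 6 + 5 ↦ 2·7^7 + 2·7^2 + 7 + 5|_7 = 1647196 ⇒ 1647195
(5) 1647195|_7 = 2·7^7 + 2·7^2 + 7 + 4 ↦ 2·8^8 + 2·8^2 + 8 + 4|_8 = 33554572 ⇒ 33554571
(6) 33554571|_8 = 2·8^8 + 2·8^2 + 8 + 3 ↦ 2·9^9 + 2·9^2 + 9 + 3|_9 = 774841152 ⇒ 774841151

774841151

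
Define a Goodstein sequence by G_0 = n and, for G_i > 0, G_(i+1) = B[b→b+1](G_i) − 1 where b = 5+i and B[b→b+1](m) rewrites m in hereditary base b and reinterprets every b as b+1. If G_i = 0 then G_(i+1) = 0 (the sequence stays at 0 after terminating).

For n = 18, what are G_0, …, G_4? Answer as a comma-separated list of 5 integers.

18, 20, 22, 24, 26

G_0=18  [base 5] 3·5 + 3  →[5↦6]→  3·6 + 3 = 21  −1 ⇒ G_1=20
G_1=20  [base 6] 3·6 + 2  →[6↦7]→  3·7 + 2 = 23  −1 ⇒ G_2=22
G_2=22  [base 7] 3·7 + 1  →[7↦8]→  3·8 + 1 = 25  −1 ⇒ G_3=24
G_3=24  [base 8] 3·8  →[8↦9]→  3·9 = 27  −1 ⇒ G_4=26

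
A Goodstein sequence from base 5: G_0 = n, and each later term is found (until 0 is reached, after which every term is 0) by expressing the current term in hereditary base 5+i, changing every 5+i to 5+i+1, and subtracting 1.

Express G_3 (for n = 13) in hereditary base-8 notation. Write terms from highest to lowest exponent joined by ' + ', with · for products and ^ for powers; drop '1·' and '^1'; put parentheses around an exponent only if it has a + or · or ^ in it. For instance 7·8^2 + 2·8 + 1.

2·8

(0) 13|_5 = 2·5 + 3 ↦ 2·6 + 3|_6 = 15 ⇒ 14
(1) 14|_6 = 2·6 + 2 ↦ 2·7 + 2|_7 = 16 ⇒ 15
(2) 15|_7 = 2·7 + 1 ↦ 2·8 + 1|_8 = 17 ⇒ 16
(3) 16|_8 = 2·8 ↦ 2·9|_9 = 18 ⇒ 17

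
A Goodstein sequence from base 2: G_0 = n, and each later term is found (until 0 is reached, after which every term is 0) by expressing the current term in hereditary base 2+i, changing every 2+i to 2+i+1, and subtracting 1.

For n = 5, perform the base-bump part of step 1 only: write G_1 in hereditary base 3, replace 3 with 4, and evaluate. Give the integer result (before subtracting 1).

(0) 5|_2 = 2^2 + 1 ↦ 3^3 + 1|_3 = 28 ⇒ 27
(1) 27|_3 = 3^3 ↦ 4^4|_4 = 256 ⇒ 255

256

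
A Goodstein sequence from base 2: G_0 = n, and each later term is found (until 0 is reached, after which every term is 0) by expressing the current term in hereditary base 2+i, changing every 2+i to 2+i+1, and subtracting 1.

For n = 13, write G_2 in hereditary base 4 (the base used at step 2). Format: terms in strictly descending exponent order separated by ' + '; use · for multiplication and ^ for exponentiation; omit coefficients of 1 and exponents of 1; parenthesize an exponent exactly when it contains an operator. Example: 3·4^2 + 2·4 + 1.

4^(4 + 1) + 3·4^3 + 3·4^2 + 3·4 + 3

[0] 13 ≡ 2^(2 + 1) + 2^2 + 1 (base 2). Lift 3: 109. −1: 108.
[1] 108 ≡ 3^(3 + 1) + 3^3 (base 3). Lift 4: 1280. −1: 1279.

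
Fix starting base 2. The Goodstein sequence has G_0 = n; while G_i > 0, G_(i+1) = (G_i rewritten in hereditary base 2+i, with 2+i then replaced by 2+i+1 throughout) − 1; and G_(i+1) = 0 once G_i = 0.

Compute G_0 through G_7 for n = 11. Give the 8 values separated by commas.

11, 84, 1027, 15627, 279937, 5764801, 134217727, 2749609302

G_0 = 11. HB_2(11) = 2^(2 + 1) + 2 + 1. Bump = 85. G_1 = 84.
G_1 = 84. HB_3(84) = 3^(3 + 1) + 3. Bump = 1028. G_2 = 1027.
G_2 = 1027. HB_4(1027) = 4^(4 + 1) + 3. Bump = 15628. G_3 = 15627.
G_3 = 15627. HB_5(15627) = 5^(5 + 1) + 2. Bump = 279938. G_4 = 279937.
G_4 = 279937. HB_6(279937) = 6^(6 + 1) + 1. Bump = 5764802. G_5 = 5764801.
G_5 = 5764801. HB_7(5764801) = 7^(7 + 1). Bump = 134217728. G_6 = 134217727.
G_6 = 134217727. HB_8(134217727) = 7·8^8 + 7·8^7 + 7·8^6 + 7·8^5 + 7·8^4 + 7·8^3 + 7·8^2 + 7·8 + 7. Bump = 2749609303. G_7 = 2749609302.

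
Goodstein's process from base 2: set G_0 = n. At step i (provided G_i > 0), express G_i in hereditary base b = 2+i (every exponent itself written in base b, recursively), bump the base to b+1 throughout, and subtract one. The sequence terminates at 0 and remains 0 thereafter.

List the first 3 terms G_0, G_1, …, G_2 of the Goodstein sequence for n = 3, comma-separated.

3, 3, 3

[0] 3 ≡ 2 + 1 (base 2). Lift 3: 4. −1: 3.
[1] 3 ≡ 3 (base 3). Lift 4: 4. −1: 3.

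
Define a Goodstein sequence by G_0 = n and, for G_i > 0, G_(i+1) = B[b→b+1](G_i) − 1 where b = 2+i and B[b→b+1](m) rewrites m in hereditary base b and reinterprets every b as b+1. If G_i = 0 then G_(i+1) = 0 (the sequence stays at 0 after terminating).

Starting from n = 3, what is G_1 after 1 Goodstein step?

3

step 0: 3 = 2 + 1; sub 3 for 2: 3 + 1; = 4; G_1 = 4−1 = 3
step 1: 3 = 3; sub 4 for 3: 4; = 4; G_2 = 4−1 = 3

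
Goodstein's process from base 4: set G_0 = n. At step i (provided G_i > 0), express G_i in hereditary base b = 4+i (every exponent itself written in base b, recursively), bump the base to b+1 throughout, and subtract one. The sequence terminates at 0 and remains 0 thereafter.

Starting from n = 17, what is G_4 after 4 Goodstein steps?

i=0: 17 = 4^2 + 1 (b=4); 4→5: 5^2 + 1 = 26; 26−1 = 25
i=1: 25 = 5^2 (b=5); 5→6: 6^2 = 36; 36−1 = 35
i=2: 35 = 5·6 + 5 (b=6); 6→7: 5·7 + 5 = 40; 40−1 = 39
i=3: 39 = 5·7 + 4 (b=7); 7→8: 5·8 + 4 = 44; 44−1 = 43

43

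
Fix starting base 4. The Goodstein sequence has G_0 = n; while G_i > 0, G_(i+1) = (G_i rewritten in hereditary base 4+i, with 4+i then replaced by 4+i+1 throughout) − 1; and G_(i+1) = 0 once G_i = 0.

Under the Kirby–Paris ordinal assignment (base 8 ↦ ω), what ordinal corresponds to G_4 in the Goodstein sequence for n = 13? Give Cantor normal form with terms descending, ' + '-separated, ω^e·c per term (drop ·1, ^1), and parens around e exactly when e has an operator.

i=0: 13 = 3·4 + 1 (b=4); 4→5: 3·5 + 1 = 16; 16−1 = 15
i=1: 15 = 3·5 (b=5); 5→6: 3·6 = 18; 18−1 = 17
i=2: 17 = 2·6 + 5 (b=6); 6→7: 2·7 + 5 = 19; 19−1 = 18
i=3: 18 = 2·7 + 4 (b=7); 7→8: 2·8 + 4 = 20; 20−1 = 19
i=4: 19 = 2·8 + 3 (b=8); 8→9: 2·9 + 3 = 21; 21−1 = 20

ω·2 + 3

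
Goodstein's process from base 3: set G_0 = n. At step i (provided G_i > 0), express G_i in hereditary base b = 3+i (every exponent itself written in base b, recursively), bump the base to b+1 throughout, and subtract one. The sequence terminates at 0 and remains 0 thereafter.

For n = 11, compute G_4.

base 3: 11 = 3^2 + 2; at 4: 4^2 + 2 = 18; next = 17
base 4: 17 = 4^2 + 1; at 5: 5^2 + 1 = 26; next = 25
base 5: 25 = 5^2; at 6: 6^2 = 36; next = 35
base 6: 35 = 5·6 + 5; at 7: 5·7 + 5 = 40; next = 39

39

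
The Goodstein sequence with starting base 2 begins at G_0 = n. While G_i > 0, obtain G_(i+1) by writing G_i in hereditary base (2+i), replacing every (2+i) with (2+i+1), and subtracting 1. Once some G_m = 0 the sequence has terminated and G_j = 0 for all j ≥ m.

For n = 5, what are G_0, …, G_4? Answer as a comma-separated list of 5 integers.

G_0 = 5. HB_2(5) = 2^2 + 1. Bump = 28. G_1 = 27.
G_1 = 27. HB_3(27) = 3^3. Bump = 256. G_2 = 255.
G_2 = 255. HB_4(255) = 3·4^3 + 3·4^2 + 3·4 + 3. Bump = 468. G_3 = 467.
G_3 = 467. HB_5(467) = 3·5^3 + 3·5^2 + 3·5 + 2. Bump = 776. G_4 = 775.

5, 27, 255, 467, 775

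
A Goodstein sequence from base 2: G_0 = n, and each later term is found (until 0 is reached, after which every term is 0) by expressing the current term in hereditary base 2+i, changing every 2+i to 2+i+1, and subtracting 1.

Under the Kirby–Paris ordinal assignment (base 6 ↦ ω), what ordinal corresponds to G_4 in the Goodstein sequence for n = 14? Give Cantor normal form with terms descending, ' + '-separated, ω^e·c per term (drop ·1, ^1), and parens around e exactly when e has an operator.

step 0: 14 = 2^(2 + 1) + 2^2 + 2; sub 3 for 2: 3^(3 + 1) + 3^3 + 3; = 111; G_1 = 111−1 = 110
step 1: 110 = 3^(3 + 1) + 3^3 + 2; sub 4 for 3: 4^(4 + 1) + 4^4 + 2; = 1282; G_2 = 1282−1 = 1281
step 2: 1281 = 4^(4 + 1) + 4^4 + 1; sub 5 for 4: 5^(5 + 1) + 5^5 + 1; = 18751; G_3 = 18751−1 = 18750
step 3: 18750 = 5^(5 + 1) + 5^5; sub 6 for 5: 6^(6 + 1) + 6^6; = 326592; G_4 = 326592−1 = 326591
step 4: 326591 = 6^(6 + 1) + 5·6^5 + 5·6^4 + 5·6^3 + 5·6^2 + 5·6 + 5; sub 7 for 6: 7^(7 + 1) + 5·7^5 + 5·7^4 + 5·7^3 + 5·7^2 + 5·7 + 5; = 5862841; G_5 = 5862841−1 = 5862840

ω^(ω + 1) + ω^5·5 + ω^4·5 + ω^3·5 + ω^2·5 + ω·5 + 5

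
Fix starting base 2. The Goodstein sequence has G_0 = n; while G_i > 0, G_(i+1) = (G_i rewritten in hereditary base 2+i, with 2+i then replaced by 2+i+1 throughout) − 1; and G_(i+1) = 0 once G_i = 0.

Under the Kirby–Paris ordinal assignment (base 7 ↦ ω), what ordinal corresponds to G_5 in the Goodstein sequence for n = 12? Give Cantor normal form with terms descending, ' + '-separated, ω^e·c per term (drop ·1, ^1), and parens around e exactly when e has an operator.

(0) 12|_2 = 2^(2 + 1) + 2^2 ↦ 3^(3 + 1) + 3^3|_3 = 108 ⇒ 107
(1) 107|_3 = 3^(3 + 1) + 2·3^2 + 2·3 + 2 ↦ 4^(4 + 1) + 2·4^2 + 2·4 + 2|_4 = 1066 ⇒ 1065
(2) 1065|_4 = 4^(4 + 1) + 2·4^2 + 2·4 + 1 ↦ 5^(5 + 1) + 2·5^2 + 2·5 + 1|_5 = 15686 ⇒ 15685
(3) 15685|_5 = 5^(5 + 1) + 2·5^2 + 2·5 ↦ 6^(6 + 1) + 2·6^2 + 2·6|_6 = 280020 ⇒ 280019
(4) 280019|_6 = 6^(6 + 1) + 2·6^2 + 6 + 5 ↦ 7^(7 + 1) + 2·7^2 + 7 + 5|_7 = 5764911 ⇒ 5764910

ω^(ω + 1) + ω^2·2 + ω + 4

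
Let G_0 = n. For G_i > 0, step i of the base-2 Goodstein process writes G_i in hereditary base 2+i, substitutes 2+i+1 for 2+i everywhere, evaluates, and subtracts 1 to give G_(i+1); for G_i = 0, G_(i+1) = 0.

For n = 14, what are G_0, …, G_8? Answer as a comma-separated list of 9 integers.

G_0 = 14. HB_2(14) = 2^(2 + 1) + 2^2 + 2. Bump = 111. G_1 = 110.
G_1 = 110. HB_3(110) = 3^(3 + 1) + 3^3 + 2. Bump = 1282. G_2 = 1281.
G_2 = 1281. HB_4(1281) = 4^(4 + 1) + 4^4 + 1. Bump = 18751. G_3 = 18750.
G_3 = 18750. HB_5(18750) = 5^(5 + 1) + 5^5. Bump = 326592. G_4 = 326591.
G_4 = 326591. HB_6(326591) = 6^(6 + 1) + 5·6^5 + 5·6^4 + 5·6^3 + 5·6^2 + 5·6 + 5. Bump = 5862841. G_5 = 5862840.
G_5 = 5862840. HB_7(5862840) = 7^(7 + 1) + 5·7^5 + 5·7^4 + 5·7^3 + 5·7^2 + 5·7 + 4. Bump = 134404972. G_6 = 134404971.
G_6 = 134404971. HB_8(134404971) = 8^(8 + 1) + 5·8^5 + 5·8^4 + 5·8^3 + 5·8^2 + 5·8 + 3. Bump = 3487116549. G_7 = 3487116548.
G_7 = 3487116548. HB_9(3487116548) = 9^(9 + 1) + 5·9^5 + 5·9^4 + 5·9^3 + 5·9^2 + 5·9 + 2. Bump = 100000555552. G_8 = 100000555551.

14, 110, 1281, 18750, 326591, 5862840, 134404971, 3487116548, 100000555551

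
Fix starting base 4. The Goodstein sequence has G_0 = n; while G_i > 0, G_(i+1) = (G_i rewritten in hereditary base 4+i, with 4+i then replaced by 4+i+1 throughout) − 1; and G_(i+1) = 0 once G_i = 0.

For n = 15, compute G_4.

step 0: 15 = 3·4 + 3; sub 5 for 4: 3·5 + 3; = 18; G_1 = 18−1 = 17
step 1: 17 = 3·5 + 2; sub 6 for 5: 3·6 + 2; = 20; G_2 = 20−1 = 19
step 2: 19 = 3·6 + 1; sub 7 for 6: 3·7 + 1; = 22; G_3 = 22−1 = 21
step 3: 21 = 3·7; sub 8 for 7: 3·8; = 24; G_4 = 24−1 = 23
step 4: 23 = 2·8 + 7; sub 9 for 8: 2·9 + 7; = 25; G_5 = 25−1 = 24

23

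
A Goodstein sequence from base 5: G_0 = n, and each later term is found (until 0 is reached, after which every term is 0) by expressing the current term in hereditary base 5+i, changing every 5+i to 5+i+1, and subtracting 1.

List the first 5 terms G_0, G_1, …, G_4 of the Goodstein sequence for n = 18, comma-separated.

18, 20, 22, 24, 26

step 0: 18 = 3·5 + 3; sub 6 for 5: 3·6 + 3; = 21; G_1 = 21−1 = 20
step 1: 20 = 3·6 + 2; sub 7 for 6: 3·7 + 2; = 23; G_2 = 23−1 = 22
step 2: 22 = 3·7 + 1; sub 8 for 7: 3·8 + 1; = 25; G_3 = 25−1 = 24
step 3: 24 = 3·8; sub 9 for 8: 3·9; = 27; G_4 = 27−1 = 26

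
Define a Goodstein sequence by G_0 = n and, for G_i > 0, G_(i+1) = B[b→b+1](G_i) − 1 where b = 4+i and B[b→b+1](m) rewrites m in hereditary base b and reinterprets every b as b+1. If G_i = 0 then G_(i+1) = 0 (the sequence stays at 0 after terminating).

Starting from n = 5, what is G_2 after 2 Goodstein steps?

5

5 —HB4→ 4 + 1 —bump→ 5 + 1 = 6 —(−1)→ 5
5 —HB5→ 5 —bump→ 6 = 6 —(−1)→ 5
5 —HB6→ 5 —bump→ 5 = 5 —(−1)→ 4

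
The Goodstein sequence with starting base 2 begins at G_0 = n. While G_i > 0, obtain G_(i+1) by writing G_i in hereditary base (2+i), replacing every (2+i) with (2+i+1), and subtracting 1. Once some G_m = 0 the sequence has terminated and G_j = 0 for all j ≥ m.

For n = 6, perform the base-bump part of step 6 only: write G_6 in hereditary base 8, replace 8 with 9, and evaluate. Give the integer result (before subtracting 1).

base 2: 6 = 2^2 + 2; at 3: 3^3 + 3 = 30; next = 29
base 3: 29 = 3^3 + 2; at 4: 4^4 + 2 = 258; next = 257
base 4: 257 = 4^4 + 1; at 5: 5^5 + 1 = 3126; next = 3125
base 5: 3125 = 5^5; at 6: 6^6 = 46656; next = 46655
base 6: 46655 = 5·6^5 + 5·6^4 + 5·6^3 + 5·6^2 + 5·6 + 5; at 7: 5·7^5 + 5·7^4 + 5·7^3 + 5·7^2 + 5·7 + 5 = 98040; next = 98039
base 7: 98039 = 5·7^5 + 5·7^4 + 5·7^3 + 5·7^2 + 5·7 + 4; at 8: 5·8^5 + 5·8^4 + 5·8^3 + 5·8^2 + 5·8 + 4 = 187244; next = 187243
base 8: 187243 = 5·8^5 + 5·8^4 + 5·8^3 + 5·8^2 + 5·8 + 3; at 9: 5·9^5 + 5·9^4 + 5·9^3 + 5·9^2 + 5·9 + 3 = 332148; next = 332147

332148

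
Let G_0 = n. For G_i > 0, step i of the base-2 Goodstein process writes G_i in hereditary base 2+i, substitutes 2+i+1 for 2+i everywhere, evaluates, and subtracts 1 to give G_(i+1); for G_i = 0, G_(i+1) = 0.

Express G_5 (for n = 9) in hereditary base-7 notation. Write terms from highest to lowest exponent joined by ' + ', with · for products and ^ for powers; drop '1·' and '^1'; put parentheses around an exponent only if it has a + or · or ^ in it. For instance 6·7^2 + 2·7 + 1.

G_0=9  [base 2] 2^(2 + 1) + 1  →[2↦3]→  3^(3 + 1) + 1 = 82  −1 ⇒ G_1=81
G_1=81  [base 3] 3^(3 + 1)  →[3↦4]→  4^(4 + 1) = 1024  −1 ⇒ G_2=1023
G_2=1023  [base 4] 3·4^4 + 3·4^3 + 3·4^2 + 3·4 + 3  →[4↦5]→  3·5^5 + 3·5^3 + 3·5^2 + 3·5 + 3 = 9843  −1 ⇒ G_3=9842
G_3=9842  [base 5] 3·5^5 + 3·5^3 + 3·5^2 + 3·5 + 2  →[5↦6]→  3·6^6 + 3·6^3 + 3·6^2 + 3·6 + 2 = 140744  −1 ⇒ G_4=140743
G_4=140743  [base 6] 3·6^6 + 3·6^3 + 3·6^2 + 3·6 + 1  →[6↦7]→  3·7^7 + 3·7^3 + 3·7^2 + 3·7 + 1 = 2471827  −1 ⇒ G_5=2471826
G_5=2471826  [base 7] 3·7^7 + 3·7^3 + 3·7^2 + 3·7  →[7↦8]→  3·8^8 + 3·8^3 + 3·8^2 + 3·8 = 50333400  −1 ⇒ G_6=50333399

3·7^7 + 3·7^3 + 3·7^2 + 3·7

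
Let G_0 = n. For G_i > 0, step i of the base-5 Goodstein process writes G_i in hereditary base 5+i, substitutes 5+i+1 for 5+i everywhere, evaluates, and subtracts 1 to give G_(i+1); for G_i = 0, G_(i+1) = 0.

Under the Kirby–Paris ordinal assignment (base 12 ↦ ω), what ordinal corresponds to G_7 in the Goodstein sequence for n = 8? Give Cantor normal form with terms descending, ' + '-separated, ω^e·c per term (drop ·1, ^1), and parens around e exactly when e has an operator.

base 5: 8 = 5 + 3; at 6: 6 + 3 = 9; next = 8
base 6: 8 = 6 + 2; at 7: 7 + 2 = 9; next = 8
base 7: 8 = 7 + 1; at 8: 8 + 1 = 9; next = 8
base 8: 8 = 8; at 9: 9 = 9; next = 8
base 9: 8 = 8; at 10: 8 = 8; next = 7
base 10: 7 = 7; at 11: 7 = 7; next = 6
base 11: 6 = 6; at 12: 6 = 6; next = 5

5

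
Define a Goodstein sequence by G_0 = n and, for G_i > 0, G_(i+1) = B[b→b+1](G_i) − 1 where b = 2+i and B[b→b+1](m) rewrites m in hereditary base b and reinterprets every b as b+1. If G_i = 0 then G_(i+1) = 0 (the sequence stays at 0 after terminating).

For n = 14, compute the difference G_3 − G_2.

17469

G_0=14  [base 2] 2^(2 + 1) + 2^2 + 2  →[2↦3]→  3^(3 + 1) + 3^3 + 3 = 111  −1 ⇒ G_1=110
G_1=110  [base 3] 3^(3 + 1) + 3^3 + 2  →[3↦4]→  4^(4 + 1) + 4^4 + 2 = 1282  −1 ⇒ G_2=1281
G_2=1281  [base 4] 4^(4 + 1) + 4^4 + 1  →[4↦5]→  5^(5 + 1) + 5^5 + 1 = 18751  −1 ⇒ G_3=18750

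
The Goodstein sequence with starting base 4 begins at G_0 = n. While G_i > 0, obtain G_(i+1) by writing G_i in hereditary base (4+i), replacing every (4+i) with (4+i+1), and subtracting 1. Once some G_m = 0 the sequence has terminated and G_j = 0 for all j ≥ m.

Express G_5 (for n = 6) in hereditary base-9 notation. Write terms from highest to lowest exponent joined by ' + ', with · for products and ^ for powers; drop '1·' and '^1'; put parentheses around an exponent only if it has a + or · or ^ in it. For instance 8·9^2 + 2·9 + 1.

6 —HB4→ 4 + 2 —bump→ 5 + 2 = 7 —(−1)→ 6
6 —HB5→ 5 + 1 —bump→ 6 + 1 = 7 —(−1)→ 6
6 —HB6→ 6 —bump→ 7 = 7 —(−1)→ 6
6 —HB7→ 6 —bump→ 6 = 6 —(−1)→ 5
5 —HB8→ 5 —bump→ 5 = 5 —(−1)→ 4
4 —HB9→ 4 —bump→ 4 = 4 —(−1)→ 3

4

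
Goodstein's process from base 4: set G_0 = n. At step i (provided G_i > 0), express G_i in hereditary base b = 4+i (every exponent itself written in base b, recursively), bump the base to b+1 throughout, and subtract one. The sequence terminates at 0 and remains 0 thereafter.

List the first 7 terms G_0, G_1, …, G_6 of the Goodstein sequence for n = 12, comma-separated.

12, 14, 15, 16, 17, 18, 19

base 4: 12 = 3·4; at 5: 3·5 = 15; next = 14
base 5: 14 = 2·5 + 4; at 6: 2·6 + 4 = 16; next = 15
base 6: 15 = 2·6 + 3; at 7: 2·7 + 3 = 17; next = 16
base 7: 16 = 2·7 + 2; at 8: 2·8 + 2 = 18; next = 17
base 8: 17 = 2·8 + 1; at 9: 2·9 + 1 = 19; next = 18
base 9: 18 = 2·9; at 10: 2·10 = 20; next = 19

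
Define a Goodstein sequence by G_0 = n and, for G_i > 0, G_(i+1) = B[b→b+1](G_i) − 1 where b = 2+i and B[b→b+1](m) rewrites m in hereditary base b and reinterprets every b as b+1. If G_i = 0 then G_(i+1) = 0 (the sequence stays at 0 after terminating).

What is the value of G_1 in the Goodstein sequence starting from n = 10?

83

base 2: 10 = 2^(2 + 1) + 2; at 3: 3^(3 + 1) + 3 = 84; next = 83
base 3: 83 = 3^(3 + 1) + 2; at 4: 4^(4 + 1) + 2 = 1026; next = 1025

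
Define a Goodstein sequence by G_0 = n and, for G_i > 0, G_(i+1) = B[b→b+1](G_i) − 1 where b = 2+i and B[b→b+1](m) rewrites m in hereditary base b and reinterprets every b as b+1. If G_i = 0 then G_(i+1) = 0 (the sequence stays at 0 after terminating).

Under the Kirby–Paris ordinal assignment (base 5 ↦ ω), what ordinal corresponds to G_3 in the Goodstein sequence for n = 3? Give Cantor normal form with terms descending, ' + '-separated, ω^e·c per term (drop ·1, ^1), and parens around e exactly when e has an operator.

(0) 3|_2 = 2 + 1 ↦ 3 + 1|_3 = 4 ⇒ 3
(1) 3|_3 = 3 ↦ 4|_4 = 4 ⇒ 3
(2) 3|_4 = 3 ↦ 3|_5 = 3 ⇒ 2
(3) 2|_5 = 2 ↦ 2|_6 = 2 ⇒ 1

2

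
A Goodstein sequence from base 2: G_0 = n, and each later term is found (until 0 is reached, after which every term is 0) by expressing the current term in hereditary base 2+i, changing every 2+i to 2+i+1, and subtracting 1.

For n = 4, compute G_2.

base 2: 4 = 2^2; at 3: 3^3 = 27; next = 26
base 3: 26 = 2·3^2 + 2·3 + 2; at 4: 2·4^2 + 2·4 + 2 = 42; next = 41

41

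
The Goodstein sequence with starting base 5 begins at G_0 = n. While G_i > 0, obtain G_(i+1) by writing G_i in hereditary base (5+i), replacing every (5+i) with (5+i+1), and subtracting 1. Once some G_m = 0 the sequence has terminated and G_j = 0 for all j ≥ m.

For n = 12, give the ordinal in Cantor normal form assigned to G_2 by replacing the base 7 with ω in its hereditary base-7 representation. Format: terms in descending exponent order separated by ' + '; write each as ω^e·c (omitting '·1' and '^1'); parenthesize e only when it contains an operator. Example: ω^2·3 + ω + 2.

base 5: 12 = 2·5 + 2; at 6: 2·6 + 2 = 14; next = 13
base 6: 13 = 2·6 + 1; at 7: 2·7 + 1 = 15; next = 14
base 7: 14 = 2·7; at 8: 2·8 = 16; next = 15

ω·2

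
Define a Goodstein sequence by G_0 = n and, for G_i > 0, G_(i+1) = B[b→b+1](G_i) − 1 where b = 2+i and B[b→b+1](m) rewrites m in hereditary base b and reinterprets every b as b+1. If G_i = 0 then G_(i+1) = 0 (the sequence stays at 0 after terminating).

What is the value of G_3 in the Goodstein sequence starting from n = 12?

15685

[0] 12 ≡ 2^(2 + 1) + 2^2 (base 2). Lift 3: 108. −1: 107.
[1] 107 ≡ 3^(3 + 1) + 2·3^2 + 2·3 + 2 (base 3). Lift 4: 1066. −1: 1065.
[2] 1065 ≡ 4^(4 + 1) + 2·4^2 + 2·4 + 1 (base 4). Lift 5: 15686. −1: 15685.
[3] 15685 ≡ 5^(5 + 1) + 2·5^2 + 2·5 (base 5). Lift 6: 280020. −1: 280019.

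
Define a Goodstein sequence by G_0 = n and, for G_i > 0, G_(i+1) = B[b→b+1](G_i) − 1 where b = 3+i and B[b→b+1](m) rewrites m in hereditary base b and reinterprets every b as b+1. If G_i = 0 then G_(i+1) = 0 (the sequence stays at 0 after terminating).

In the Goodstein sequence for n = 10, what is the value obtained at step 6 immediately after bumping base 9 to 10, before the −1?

base 3: 10 = 3^2 + 1; at 4: 4^2 + 1 = 17; next = 16
base 4: 16 = 4^2; at 5: 5^2 = 25; next = 24
base 5: 24 = 4·5 + 4; at 6: 4·6 + 4 = 28; next = 27
base 6: 27 = 4·6 + 3; at 7: 4·7 + 3 = 31; next = 30
base 7: 30 = 4·7 + 2; at 8: 4·8 + 2 = 34; next = 33
base 8: 33 = 4·8 + 1; at 9: 4·9 + 1 = 37; next = 36
base 9: 36 = 4·9; at 10: 4·10 = 40; next = 39

40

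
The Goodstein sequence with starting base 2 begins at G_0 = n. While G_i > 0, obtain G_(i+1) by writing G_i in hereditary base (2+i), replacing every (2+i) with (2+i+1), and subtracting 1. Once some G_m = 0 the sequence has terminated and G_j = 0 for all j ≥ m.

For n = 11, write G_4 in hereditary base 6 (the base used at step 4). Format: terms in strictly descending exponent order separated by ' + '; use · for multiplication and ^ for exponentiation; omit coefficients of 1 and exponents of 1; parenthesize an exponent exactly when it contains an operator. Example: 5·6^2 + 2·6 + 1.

6^(6 + 1) + 1

(0) 11|_2 = 2^(2 + 1) + 2 + 1 ↦ 3^(3 + 1) + 3 + 1|_3 = 85 ⇒ 84
(1) 84|_3 = 3^(3 + 1) + 3 ↦ 4^(4 + 1) + 4|_4 = 1028 ⇒ 1027
(2) 1027|_4 = 4^(4 + 1) + 3 ↦ 5^(5 + 1) + 3|_5 = 15628 ⇒ 15627
(3) 15627|_5 = 5^(5 + 1) + 2 ↦ 6^(6 + 1) + 2|_6 = 279938 ⇒ 279937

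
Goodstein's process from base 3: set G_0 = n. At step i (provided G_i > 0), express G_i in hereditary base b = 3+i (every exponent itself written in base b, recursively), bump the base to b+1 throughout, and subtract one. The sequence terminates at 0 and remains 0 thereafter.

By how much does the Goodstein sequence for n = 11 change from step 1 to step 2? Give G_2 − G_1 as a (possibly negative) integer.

step 0: 11 = 3^2 + 2; sub 4 for 3: 4^2 + 2; = 18; G_1 = 18−1 = 17
step 1: 17 = 4^2 + 1; sub 5 for 4: 5^2 + 1; = 26; G_2 = 26−1 = 25

8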